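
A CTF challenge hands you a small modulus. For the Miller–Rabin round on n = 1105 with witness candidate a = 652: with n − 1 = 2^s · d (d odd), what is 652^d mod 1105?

772

n − 1 = 1104 = 2^4 · 69, so s = 4 and d = 69.
652^69 mod 1105 = 772.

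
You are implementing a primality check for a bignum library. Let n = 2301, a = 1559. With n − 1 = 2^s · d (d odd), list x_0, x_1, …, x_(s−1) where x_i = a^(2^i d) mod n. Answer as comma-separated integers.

n − 1 = 2300 = 2^2 · 575, so s = 2 and d = 575.
x_0 = 1559^575 mod 2301 = 428.
x_1 = 428^2 mod 2301 = 1405.

428, 1405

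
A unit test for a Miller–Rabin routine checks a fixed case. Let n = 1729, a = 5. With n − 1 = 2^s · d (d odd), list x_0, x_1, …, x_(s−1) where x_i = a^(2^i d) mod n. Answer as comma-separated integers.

1217, 1065, 1, 1, 1, 1

n − 1 = 1728 = 2^6 · 27, so s = 6 and d = 27.
x_0 = 5^27 mod 1729 = 1217.
x_1 = 1217^2 mod 1729 = 1065.
x_2 = 1065^2 mod 1729 = 1.
x_3 = 1^2 mod 1729 = 1.
x_4 = 1^2 mod 1729 = 1.
x_5 = 1^2 mod 1729 = 1.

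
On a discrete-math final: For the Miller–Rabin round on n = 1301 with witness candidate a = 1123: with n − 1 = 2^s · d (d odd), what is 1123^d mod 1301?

n − 1 = 1300 = 2^2 · 325, so s = 2 and d = 325.
Repeated squaring mod 1301: 1123^1 ≡ 1123, 1123^2 ≡ 460, 1123^4 ≡ 838, 1123^8 ≡ 1005, 1123^16 ≡ 449, 1123^32 ≡ 1247, 1123^64 ≡ 314, 1123^128 ≡ 1021, 1123^256 ≡ 340.
325 = 256 + 64 + 4 + 1, so 1123^325 ≡ 340·314·838·1123 ≡ 51 (mod 1301).

51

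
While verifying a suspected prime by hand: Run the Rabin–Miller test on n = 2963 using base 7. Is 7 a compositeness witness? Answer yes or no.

no

n − 1 = 2962 = 2^1 · 1481, so s = 1 and d = 1481.
Repeated squaring mod 2963: 7^1 ≡ 7, 7^2 ≡ 49, 7^4 ≡ 2401, 7^8 ≡ 1766, 7^16 ≡ 1680, 7^32 ≡ 1624, 7^64 ≡ 306, 7^128 ≡ 1783, 7^256 ≡ 2753, 7^512 ≡ 2618, 7^1024 ≡ 505.
1481 = 1024 + 256 + 128 + 64 + 8 + 1, so 7^1481 ≡ 505·2753·1783·306·1766·7 ≡ 2962 (mod 2963).
x_0 = 7^1481 mod 2963 = 2962.
x_0 = 2962 ≡ −1, so 7 is not a witness.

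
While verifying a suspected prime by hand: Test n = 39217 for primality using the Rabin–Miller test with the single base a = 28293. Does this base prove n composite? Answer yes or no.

n − 1 = 39216 = 2^4 · 2451, so s = 4 and d = 2451.
Repeated squaring mod 39217: 28293^1 ≡ 28293, 28293^2 ≡ 35662, 28293^4 ≡ 10151, 28293^8 ≡ 19742, 28293^16 ≡ 8018, 28293^32 ≡ 11661, 28293^64 ≡ 13582, 28293^128 ≡ 33173, 28293^256 ≡ 18909, 28293^512 ≡ 8892, 28293^1024 ≡ 6192, 28293^2048 ≡ 25855.
2451 = 2048 + 256 + 128 + 16 + 2 + 1, so 28293^2451 ≡ 25855·18909·33173·8018·35662·28293 ≡ 15437 (mod 39217).
x_0 = 28293^2451 mod 39217 = 15437.
x_0 is neither 1 nor 39216, so continue squaring.
x_1 = 15437^2 mod 39217 = 18477.
x_2 = 18477^2 mod 39217 = 15544.
x_3 = 15544^2 mod 39217 = 39216.
x_3 ≡ −1, so 28293 is not a witness.

no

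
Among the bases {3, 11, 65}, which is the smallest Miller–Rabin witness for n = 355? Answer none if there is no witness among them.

3

n − 1 = 354 = 2^1 · 177, so s = 1 and d = 177.
Base 3: x_0 = 3^177 mod 355 = 293. x_0 ∉ {1, 354} and s = 1, so 3 is a Miller–Rabin witness and 355 is composite.
Base 11: x_0 = 11^177 mod 355 = 21. x_0 ∉ {1, 354} and s = 1, so 11 is a Miller–Rabin witness and 355 is composite.
Base 65: x_0 = 65^177 mod 355 = 35. x_0 ∉ {1, 354} and s = 1, so 65 is a Miller–Rabin witness and 355 is composite.
The smallest witness among the given bases is 3.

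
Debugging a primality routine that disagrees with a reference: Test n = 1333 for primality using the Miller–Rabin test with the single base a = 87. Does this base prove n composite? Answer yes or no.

no

n − 1 = 1332 = 2^2 · 333, so s = 2 and d = 333.
x_0 = 87^333 mod 1333 = 1.
x_0 = 1, so 87 is not a witness.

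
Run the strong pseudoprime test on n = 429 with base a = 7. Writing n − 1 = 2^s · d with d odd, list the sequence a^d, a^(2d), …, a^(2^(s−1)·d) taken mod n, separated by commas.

n − 1 = 428 = 2^2 · 107, so s = 2 and d = 107.
x_0 = 7^107 mod 429 = 28.
x_1 = 28^2 mod 429 = 355.

28, 355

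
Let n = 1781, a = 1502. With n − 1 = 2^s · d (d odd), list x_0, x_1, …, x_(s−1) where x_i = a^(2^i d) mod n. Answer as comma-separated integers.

33, 1089

n − 1 = 1780 = 2^2 · 445, so s = 2 and d = 445.
x_0 = 1502^445 mod 1781 = 33.
x_1 = 33^2 mod 1781 = 1089.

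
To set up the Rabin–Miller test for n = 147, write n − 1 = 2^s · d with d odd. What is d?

Halving: 146 → 73; 73 is odd.
So 146 = 2^1 · 73.

73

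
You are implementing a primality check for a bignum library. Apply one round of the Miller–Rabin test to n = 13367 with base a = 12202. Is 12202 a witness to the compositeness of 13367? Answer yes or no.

n − 1 = 13366 = 2^1 · 6683, so s = 1 and d = 6683.
Repeated squaring mod 13367: 12202^1 ≡ 12202, 12202^2 ≡ 7158, 12202^4 ≡ 1253, 12202^8 ≡ 6070, 12202^16 ≡ 5448, 12202^32 ≡ 5964, 12202^64 ≡ 13076, 12202^128 ≡ 4479, 12202^256 ≡ 10941, 12202^512 ≡ 3996, 12202^1024 ≡ 7818, 12202^2048 ≡ 7200, 12202^4096 ≡ 2774.
6683 = 4096 + 2048 + 512 + 16 + 8 + 2 + 1, so 12202^6683 ≡ 2774·7200·3996·5448·6070·7158·12202 ≡ 13366 (mod 13367).
x_0 = 12202^6683 mod 13367 = 13366.
x_0 = 13366 ≡ −1, so 12202 is not a witness.

no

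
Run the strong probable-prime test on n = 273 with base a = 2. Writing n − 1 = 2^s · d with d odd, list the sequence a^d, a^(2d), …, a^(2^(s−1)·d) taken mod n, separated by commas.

32, 205, 256, 16

n − 1 = 272 = 2^4 · 17, so s = 4 and d = 17.
x_0 = 2^17 mod 273 = 32.
x_1 = 32^2 mod 273 = 205.
x_2 = 205^2 mod 273 = 256.
x_3 = 256^2 mod 273 = 16.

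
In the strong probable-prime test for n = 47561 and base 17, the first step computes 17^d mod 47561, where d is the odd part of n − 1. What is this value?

n − 1 = 47560 = 2^3 · 5945, so s = 3 and d = 5945.
Repeated squaring mod 47561: 17^1 ≡ 17, 17^2 ≡ 289, 17^4 ≡ 35960, 17^8 ≡ 33132, 17^16 ≡ 21544, 17^32 ≡ 43698, 17^64 ≡ 36176, 17^128 ≡ 14500, 17^256 ≡ 30380, 17^512 ≡ 23195, 17^1024 ≡ 45554, 17^2048 ≡ 32925, 17^4096 ≡ 45313.
5945 = 4096 + 1024 + 512 + 256 + 32 + 16 + 8 + 1, so 17^5945 ≡ 45313·45554·23195·30380·43698·21544·33132·17 ≡ 31235 (mod 47561).

31235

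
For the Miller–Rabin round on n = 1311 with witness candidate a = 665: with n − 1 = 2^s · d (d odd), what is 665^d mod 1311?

1178

n − 1 = 1310 = 2^1 · 655, so s = 1 and d = 655.
665^655 mod 1311 = 1178.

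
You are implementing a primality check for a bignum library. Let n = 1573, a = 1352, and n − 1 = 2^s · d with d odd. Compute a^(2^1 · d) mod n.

1222

n − 1 = 1572 = 2^2 · 393, so s = 2 and d = 393.
x_0 = 1352^393 mod 1573 = 780.
x_1 = 780^2 mod 1573 = 1222.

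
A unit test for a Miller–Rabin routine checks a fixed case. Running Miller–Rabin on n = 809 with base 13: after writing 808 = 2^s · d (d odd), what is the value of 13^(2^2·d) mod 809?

n − 1 = 808 = 2^3 · 101, so s = 3 and d = 101.
x_0 = 13^101 mod 809 = 491.
x_1 = 491^2 mod 809 = 808.
x_2 = 808^2 mod 809 = 1.

1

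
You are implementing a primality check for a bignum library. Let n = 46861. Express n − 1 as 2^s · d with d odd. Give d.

11715

Halving: 46860 → 23430 → 11715; 11715 is odd.
So 46860 = 2^2 · 11715.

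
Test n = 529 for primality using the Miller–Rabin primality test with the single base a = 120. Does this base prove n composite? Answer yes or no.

n − 1 = 528 = 2^4 · 33, so s = 4 and d = 33.
x_0 = 120^33 mod 529 = 344.
x_0 is neither 1 nor 528, so continue squaring.
x_1 = 344^2 mod 529 = 369.
x_2 = 369^2 mod 529 = 208.
x_3 = 208^2 mod 529 = 415.
Reached i = s−1 = 3 without hitting −1: 120 is a Miller–Rabin witness and 529 is composite.

yes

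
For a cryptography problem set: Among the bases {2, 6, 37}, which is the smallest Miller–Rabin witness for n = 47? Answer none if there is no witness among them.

none

n − 1 = 46 = 2^1 · 23, so s = 1 and d = 23.
Base 2: x_0 = 2^23 mod 47 = 1. x_0 = 1, so 2 is not a witness.
Base 6: x_0 = 6^23 mod 47 = 1. x_0 = 1, so 6 is not a witness.
Base 37: x_0 = 37^23 mod 47 = 1. x_0 = 1, so 37 is not a witness.
No listed base is a witness for 47.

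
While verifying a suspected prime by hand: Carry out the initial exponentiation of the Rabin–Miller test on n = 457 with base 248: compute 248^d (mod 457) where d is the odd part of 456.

207

n − 1 = 456 = 2^3 · 57, so s = 3 and d = 57.
248^57 mod 457 = 207.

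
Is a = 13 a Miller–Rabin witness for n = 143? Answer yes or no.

yes

n − 1 = 142 = 2^1 · 71, so s = 1 and d = 71.
x_0 = 13^71 mod 143 = 13.
x_0 ∉ {1, 142} and s = 1, so 13 is a Miller–Rabin witness and 143 is composite.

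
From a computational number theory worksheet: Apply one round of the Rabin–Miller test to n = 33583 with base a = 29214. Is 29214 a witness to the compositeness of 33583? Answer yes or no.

yes

n − 1 = 33582 = 2^1 · 16791, so s = 1 and d = 16791.
x_0 = 29214^16791 mod 33583 = 29390.
x_0 ∉ {1, 33582} and s = 1, so 29214 is a Miller–Rabin witness and 33583 is composite.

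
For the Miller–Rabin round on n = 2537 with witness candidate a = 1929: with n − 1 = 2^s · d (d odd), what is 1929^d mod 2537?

824

n − 1 = 2536 = 2^3 · 317, so s = 3 and d = 317.
Repeated squaring mod 2537: 1929^1 ≡ 1929, 1929^2 ≡ 1799, 1929^4 ≡ 1726, 1929^8 ≡ 638, 1929^16 ≡ 1124, 1929^32 ≡ 2487, 1929^64 ≡ 2500, 1929^128 ≡ 1369, 1929^256 ≡ 1855.
317 = 256 + 32 + 16 + 8 + 4 + 1, so 1929^317 ≡ 1855·2487·1124·638·1726·1929 ≡ 824 (mod 2537).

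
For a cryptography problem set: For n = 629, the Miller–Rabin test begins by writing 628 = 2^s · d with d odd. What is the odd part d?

Halving: 628 → 314 → 157; 157 is odd.
So 628 = 2^2 · 157.

157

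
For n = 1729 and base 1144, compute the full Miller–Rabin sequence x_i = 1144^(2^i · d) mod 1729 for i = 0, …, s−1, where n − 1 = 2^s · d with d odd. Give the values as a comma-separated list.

n − 1 = 1728 = 2^6 · 27, so s = 6 and d = 27.
x_0 = 1144^27 mod 1729 = 286.
x_1 = 286^2 mod 1729 = 533.
x_2 = 533^2 mod 1729 = 533.
x_3 = 533^2 mod 1729 = 533.
x_4 = 533^2 mod 1729 = 533.
x_5 = 533^2 mod 1729 = 533.

286, 533, 533, 533, 533, 533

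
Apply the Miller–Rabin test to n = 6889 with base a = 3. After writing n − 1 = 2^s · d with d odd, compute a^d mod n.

n − 1 = 6888 = 2^3 · 861, so s = 3 and d = 861.
Repeated squaring mod 6889: 3^1 ≡ 3, 3^2 ≡ 9, 3^4 ≡ 81, 3^8 ≡ 6561, 3^16 ≡ 4249, 3^32 ≡ 4821, 3^64 ≡ 5444, 3^128 ≡ 658, 3^256 ≡ 5846, 3^512 ≡ 6276.
861 = 512 + 256 + 64 + 16 + 8 + 4 + 1, so 3^861 ≡ 6276·5846·5444·4249·6561·81·3 ≡ 665 (mod 6889).

665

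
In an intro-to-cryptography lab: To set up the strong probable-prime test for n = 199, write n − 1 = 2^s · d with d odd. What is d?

Halving: 198 → 99; 99 is odd.
So 198 = 2^1 · 99.

99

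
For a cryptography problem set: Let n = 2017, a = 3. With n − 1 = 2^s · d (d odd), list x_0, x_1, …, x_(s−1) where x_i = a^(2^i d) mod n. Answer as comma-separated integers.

913, 548, 1788, 2016, 1

n − 1 = 2016 = 2^5 · 63, so s = 5 and d = 63.
x_0 = 3^63 mod 2017 = 913.
x_1 = 913^2 mod 2017 = 548.
x_2 = 548^2 mod 2017 = 1788.
x_3 = 1788^2 mod 2017 = 2016.
x_4 = 2016^2 mod 2017 = 1.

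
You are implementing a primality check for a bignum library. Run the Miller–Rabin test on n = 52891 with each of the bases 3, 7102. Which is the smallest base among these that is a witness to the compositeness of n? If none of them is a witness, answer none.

3

n − 1 = 52890 = 2^1 · 26445, so s = 1 and d = 26445.
Base 3: x_0 = 3^26445 mod 52891 = 3659. x_0 ∉ {1, 52890} and s = 1, so 3 is a Miller–Rabin witness and 52891 is composite.
Base 7102: x_0 = 7102^26445 mod 52891 = 37637. x_0 ∉ {1, 52890} and s = 1, so 7102 is a Miller–Rabin witness and 52891 is composite.
The smallest witness among the given bases is 3.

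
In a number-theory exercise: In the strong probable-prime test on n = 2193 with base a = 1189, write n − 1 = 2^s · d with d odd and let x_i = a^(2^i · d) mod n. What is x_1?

1735

n − 1 = 2192 = 2^4 · 137, so s = 4 and d = 137.
Repeated squaring mod 2193: 1189^1 ≡ 1189, 1189^2 ≡ 1429, 1189^4 ≡ 358, 1189^8 ≡ 970, 1189^16 ≡ 103, 1189^32 ≡ 1837, 1189^64 ≡ 1735, 1189^128 ≡ 1429.
137 = 128 + 8 + 1, so 1189^137 ≡ 1429·970·1189 ≡ 1087 (mod 2193).
x_0 = 1087.
x_1 = 1087^2 mod 2193 = 1735.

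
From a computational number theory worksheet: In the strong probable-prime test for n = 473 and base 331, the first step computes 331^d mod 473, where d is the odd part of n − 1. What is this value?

320

n − 1 = 472 = 2^3 · 59, so s = 3 and d = 59.
By repeated squaring, 331^59 ≡ 320 (mod 473).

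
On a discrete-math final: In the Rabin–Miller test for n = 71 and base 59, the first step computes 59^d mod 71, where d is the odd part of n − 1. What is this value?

n − 1 = 70 = 2^1 · 35, so s = 1 and d = 35.
59^35 mod 71 = 70.

70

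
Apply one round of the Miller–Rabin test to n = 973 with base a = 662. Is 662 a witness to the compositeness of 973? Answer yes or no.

yes

n − 1 = 972 = 2^2 · 243, so s = 2 and d = 243.
By repeated squaring, 662^243 ≡ 687 (mod 973).
x_0 = 662^243 mod 973 = 687.
x_0 is neither 1 nor 972, so continue squaring.
x_1 = 687^2 mod 973 = 64.
Reached i = s−1 = 1 without hitting −1: 662 is a Miller–Rabin witness and 973 is composite.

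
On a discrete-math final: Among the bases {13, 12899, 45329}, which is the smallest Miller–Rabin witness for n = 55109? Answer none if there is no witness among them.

n − 1 = 55108 = 2^2 · 13777, so s = 2 and d = 13777.
Base 13: x_0 = 13^13777 mod 55109 = 22283. x_0 is neither 1 nor 55108, so continue squaring. x_1 = 22283^2 mod 55109 = 55108. x_1 ≡ −1, so 13 is not a witness.
Base 12899: x_0 = 12899^13777 mod 55109 = 55108. x_0 = 55108 ≡ −1, so 12899 is not a witness.
Base 45329: x_0 = 45329^13777 mod 55109 = 22283. x_0 is neither 1 nor 55108, so continue squaring. x_1 = 22283^2 mod 55109 = 55108. x_1 ≡ −1, so 45329 is not a witness.
No listed base is a witness for 55109.

none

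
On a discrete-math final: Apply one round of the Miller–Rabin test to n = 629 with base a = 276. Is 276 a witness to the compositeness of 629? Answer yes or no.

n − 1 = 628 = 2^2 · 157, so s = 2 and d = 157.
x_0 = 276^157 mod 629 = 72.
x_0 is neither 1 nor 628, so continue squaring.
x_1 = 72^2 mod 629 = 152.
Reached i = s−1 = 1 without hitting −1: 276 is a Miller–Rabin witness and 629 is composite.

yes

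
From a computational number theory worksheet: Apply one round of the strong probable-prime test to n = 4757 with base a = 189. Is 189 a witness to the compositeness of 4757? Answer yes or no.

n − 1 = 4756 = 2^2 · 1189, so s = 2 and d = 1189.
x_0 = 189^1189 mod 4757 = 3405.
x_0 is neither 1 nor 4756, so continue squaring.
x_1 = 3405^2 mod 4757 = 1216.
Reached i = s−1 = 1 without hitting −1: 189 is a Miller–Rabin witness and 4757 is composite.

yes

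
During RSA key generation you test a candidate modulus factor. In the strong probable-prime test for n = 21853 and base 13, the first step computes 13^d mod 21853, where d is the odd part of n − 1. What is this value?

11661

n − 1 = 21852 = 2^2 · 5463, so s = 2 and d = 5463.
Repeated squaring mod 21853: 13^1 ≡ 13, 13^2 ≡ 169, 13^4 ≡ 6708, 13^8 ≡ 1937, 13^16 ≡ 15106, 13^32 ≡ 2210, 13^64 ≡ 10881, 13^128 ≡ 18460, 13^256 ≡ 17771, 13^512 ≡ 10738, 13^1024 ≡ 8216, 13^2048 ≡ 20592, 13^4096 ≡ 16705.
5463 = 4096 + 1024 + 256 + 64 + 16 + 4 + 2 + 1, so 13^5463 ≡ 16705·8216·17771·10881·15106·6708·169·13 ≡ 11661 (mod 21853).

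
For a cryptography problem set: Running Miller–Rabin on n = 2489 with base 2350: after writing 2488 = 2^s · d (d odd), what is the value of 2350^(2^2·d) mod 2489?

n − 1 = 2488 = 2^3 · 311, so s = 3 and d = 311.
x_0 = 2350^311 mod 2489 = 1287.
x_1 = 1287^2 mod 2489 = 1184.
x_2 = 1184^2 mod 2489 = 549.

549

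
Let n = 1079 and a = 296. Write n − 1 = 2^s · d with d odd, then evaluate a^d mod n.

979

n − 1 = 1078 = 2^1 · 539, so s = 1 and d = 539.
296^539 mod 1079 = 979.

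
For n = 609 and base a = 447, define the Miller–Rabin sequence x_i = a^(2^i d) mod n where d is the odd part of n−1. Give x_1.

57

n − 1 = 608 = 2^5 · 19, so s = 5 and d = 19.
x_0 = 447^19 mod 609 = 510.
x_1 = 510^2 mod 609 = 57.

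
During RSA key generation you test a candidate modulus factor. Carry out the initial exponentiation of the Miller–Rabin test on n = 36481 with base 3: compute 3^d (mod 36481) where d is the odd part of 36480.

4967

n − 1 = 36480 = 2^7 · 285, so s = 7 and d = 285.
3^285 mod 36481 = 4967.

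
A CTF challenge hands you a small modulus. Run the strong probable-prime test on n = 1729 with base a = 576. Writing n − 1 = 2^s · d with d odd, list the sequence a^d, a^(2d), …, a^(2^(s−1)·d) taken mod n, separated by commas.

n − 1 = 1728 = 2^6 · 27, so s = 6 and d = 27.
x_0 = 576^27 mod 1729 = 1065.
x_1 = 1065^2 mod 1729 = 1.
x_2 = 1^2 mod 1729 = 1.
x_3 = 1^2 mod 1729 = 1.
x_4 = 1^2 mod 1729 = 1.
x_5 = 1^2 mod 1729 = 1.

1065, 1, 1, 1, 1, 1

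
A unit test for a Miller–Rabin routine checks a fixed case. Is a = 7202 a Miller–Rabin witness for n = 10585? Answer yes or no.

no

n − 1 = 10584 = 2^3 · 1323, so s = 3 and d = 1323.
x_0 = 7202^1323 mod 10585 = 4918.
x_0 is neither 1 nor 10584, so continue squaring.
x_1 = 4918^2 mod 10585 = 10584.
x_1 ≡ −1, so 7202 is not a witness.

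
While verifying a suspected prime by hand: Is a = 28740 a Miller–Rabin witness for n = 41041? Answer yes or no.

n − 1 = 41040 = 2^4 · 2565, so s = 4 and d = 2565.
x_0 = 28740^2565 mod 41041 = 41040.
x_0 = 41040 ≡ −1, so 28740 is not a witness.

no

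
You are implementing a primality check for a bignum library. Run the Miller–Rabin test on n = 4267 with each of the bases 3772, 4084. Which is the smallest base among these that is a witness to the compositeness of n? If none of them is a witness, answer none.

3772

n − 1 = 4266 = 2^1 · 2133, so s = 1 and d = 2133.
Base 3772: x_0 = 3772^2133 mod 4267 = 3096. x_0 ∉ {1, 4266} and s = 1, so 3772 is a Miller–Rabin witness and 4267 is composite.
Base 4084: x_0 = 4084^2133 mod 4267 = 2979. x_0 ∉ {1, 4266} and s = 1, so 4084 is a Miller–Rabin witness and 4267 is composite.
The smallest witness among the given bases is 3772.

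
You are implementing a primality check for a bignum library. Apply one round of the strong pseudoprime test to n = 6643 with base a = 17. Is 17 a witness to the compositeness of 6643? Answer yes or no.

yes

n − 1 = 6642 = 2^1 · 3321, so s = 1 and d = 3321.
x_0 = 17^3321 mod 6643 = 3275.
x_0 ∉ {1, 6642} and s = 1, so 17 is a Miller–Rabin witness and 6643 is composite.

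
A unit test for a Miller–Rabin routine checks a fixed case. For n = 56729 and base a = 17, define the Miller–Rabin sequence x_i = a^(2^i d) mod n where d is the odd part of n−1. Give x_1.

3910

n − 1 = 56728 = 2^3 · 7091, so s = 3 and d = 7091.
x_0 = 17^7091 mod 56729 = 31399.
x_1 = 31399^2 mod 56729 = 3910.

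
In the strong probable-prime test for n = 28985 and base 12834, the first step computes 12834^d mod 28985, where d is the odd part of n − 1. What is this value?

n − 1 = 28984 = 2^3 · 3623, so s = 3 and d = 3623.
Repeated squaring mod 28985: 12834^1 ≡ 12834, 12834^2 ≡ 18786, 12834^4 ≡ 21421, 12834^8 ≡ 26691, 12834^16 ≡ 16151, 12834^32 ≡ 18786, 12834^64 ≡ 21421, 12834^128 ≡ 26691, 12834^256 ≡ 16151, 12834^512 ≡ 18786, 12834^1024 ≡ 21421, 12834^2048 ≡ 26691.
3623 = 2048 + 1024 + 512 + 32 + 4 + 2 + 1, so 12834^3623 ≡ 26691·21421·18786·18786·21421·18786·12834 ≡ 2294 (mod 28985).

2294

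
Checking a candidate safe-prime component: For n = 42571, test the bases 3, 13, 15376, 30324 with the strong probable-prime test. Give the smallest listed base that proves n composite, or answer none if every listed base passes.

n − 1 = 42570 = 2^1 · 21285, so s = 1 and d = 21285.
Base 3: x_0 = 3^21285 mod 42571 = 42570. x_0 = 42570 ≡ −1, so 3 is not a witness.
Base 13: x_0 = 13^21285 mod 42571 = 1. x_0 = 1, so 13 is not a witness.
Base 15376: x_0 = 15376^21285 mod 42571 = 1. x_0 = 1, so 15376 is not a witness.
Base 30324: x_0 = 30324^21285 mod 42571 = 1. x_0 = 1, so 30324 is not a witness.
No listed base is a witness for 42571.

none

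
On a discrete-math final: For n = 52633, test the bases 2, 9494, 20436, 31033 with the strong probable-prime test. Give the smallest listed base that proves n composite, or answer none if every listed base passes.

none

n − 1 = 52632 = 2^3 · 6579, so s = 3 and d = 6579.
Base 2: x_0 = 2^6579 mod 52633 = 1. x_0 = 1, so 2 is not a witness.
Base 9494: x_0 = 9494^6579 mod 52633 = 1. x_0 = 1, so 9494 is not a witness.
Base 20436: x_0 = 20436^6579 mod 52633 = 52632. x_0 = 52632 ≡ −1, so 20436 is not a witness.
Base 31033: x_0 = 31033^6579 mod 52633 = 1. x_0 = 1, so 31033 is not a witness.
No listed base is a witness for 52633.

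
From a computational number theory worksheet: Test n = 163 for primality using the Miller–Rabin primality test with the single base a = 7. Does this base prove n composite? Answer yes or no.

no

n − 1 = 162 = 2^1 · 81, so s = 1 and d = 81.
x_0 = 7^81 mod 163 = 162.
x_0 = 162 ≡ −1, so 7 is not a witness.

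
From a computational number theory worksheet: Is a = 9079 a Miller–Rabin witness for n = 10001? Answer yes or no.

n − 1 = 10000 = 2^4 · 625, so s = 4 and d = 625.
Repeated squaring mod 10001: 9079^1 ≡ 9079, 9079^2 ≡ 10000, 9079^4 ≡ 1, 9079^8 ≡ 1, 9079^16 ≡ 1, 9079^32 ≡ 1, 9079^64 ≡ 1, 9079^128 ≡ 1, 9079^256 ≡ 1, 9079^512 ≡ 1.
625 = 512 + 64 + 32 + 16 + 1, so 9079^625 ≡ 1·1·1·1·9079 ≡ 9079 (mod 10001).
x_0 = 9079^625 mod 10001 = 9079.
x_0 is neither 1 nor 10000, so continue squaring.
x_1 = 9079^2 mod 10001 = 10000.
x_1 ≡ −1, so 9079 is not a witness.

no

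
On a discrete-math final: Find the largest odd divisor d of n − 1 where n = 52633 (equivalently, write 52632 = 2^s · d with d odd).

6579

Halving: 52632 → 26316 → 13158 → 6579; 6579 is odd.
So 52632 = 2^3 · 6579.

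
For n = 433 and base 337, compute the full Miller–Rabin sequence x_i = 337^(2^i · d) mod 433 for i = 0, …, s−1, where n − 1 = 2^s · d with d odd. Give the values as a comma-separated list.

n − 1 = 432 = 2^4 · 27, so s = 4 and d = 27.
x_0 = 337^27 mod 433 = 285.
x_1 = 285^2 mod 433 = 254.
x_2 = 254^2 mod 433 = 432.
x_3 = 432^2 mod 433 = 1.

285, 254, 432, 1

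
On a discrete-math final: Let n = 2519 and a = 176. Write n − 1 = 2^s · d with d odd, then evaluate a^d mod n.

2475

n − 1 = 2518 = 2^1 · 1259, so s = 1 and d = 1259.
Repeated squaring mod 2519: 176^1 ≡ 176, 176^2 ≡ 748, 176^4 ≡ 286, 176^8 ≡ 1188, 176^16 ≡ 704, 176^32 ≡ 1892, 176^64 ≡ 165, 176^128 ≡ 2035, 176^256 ≡ 2508, 176^512 ≡ 121, 176^1024 ≡ 2046.
1259 = 1024 + 128 + 64 + 32 + 8 + 2 + 1, so 176^1259 ≡ 2046·2035·165·1892·1188·748·176 ≡ 2475 (mod 2519).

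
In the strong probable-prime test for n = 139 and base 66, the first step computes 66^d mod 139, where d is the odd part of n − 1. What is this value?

n − 1 = 138 = 2^1 · 69, so s = 1 and d = 69.
Repeated squaring mod 139: 66^1 ≡ 66, 66^2 ≡ 47, 66^4 ≡ 124, 66^8 ≡ 86, 66^16 ≡ 29, 66^32 ≡ 7, 66^64 ≡ 49.
69 = 64 + 4 + 1, so 66^69 ≡ 49·124·66 ≡ 1 (mod 139).

1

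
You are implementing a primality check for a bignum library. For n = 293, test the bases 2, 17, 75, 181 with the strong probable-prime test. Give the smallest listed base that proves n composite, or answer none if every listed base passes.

n − 1 = 292 = 2^2 · 73, so s = 2 and d = 73.
Base 2: x_0 = 2^73 mod 293 = 138. x_0 is neither 1 nor 292, so continue squaring. x_1 = 138^2 mod 293 = 292. x_1 ≡ −1, so 2 is not a witness.
Base 17: x_0 = 17^73 mod 293 = 1. x_0 = 1, so 17 is not a witness.
Base 75: x_0 = 75^73 mod 293 = 155. x_0 is neither 1 nor 292, so continue squaring. x_1 = 155^2 mod 293 = 292. x_1 ≡ −1, so 75 is not a witness.
Base 181: x_0 = 181^73 mod 293 = 155. x_0 is neither 1 nor 292, so continue squaring. x_1 = 155^2 mod 293 = 292. x_1 ≡ −1, so 181 is not a witness.
No listed base is a witness for 293.

none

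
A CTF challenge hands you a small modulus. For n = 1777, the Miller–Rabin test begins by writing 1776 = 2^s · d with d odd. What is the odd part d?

Halving: 1776 → 888 → 444 → 222 → 111; 111 is odd.
So 1776 = 2^4 · 111.

111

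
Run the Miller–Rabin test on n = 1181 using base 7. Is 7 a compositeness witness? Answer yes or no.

no

n − 1 = 1180 = 2^2 · 295, so s = 2 and d = 295.
By repeated squaring, 7^295 ≡ 938 (mod 1181).
x_0 = 7^295 mod 1181 = 938.
x_0 is neither 1 nor 1180, so continue squaring.
x_1 = 938^2 mod 1181 = 1180.
x_1 ≡ −1, so 7 is not a witness.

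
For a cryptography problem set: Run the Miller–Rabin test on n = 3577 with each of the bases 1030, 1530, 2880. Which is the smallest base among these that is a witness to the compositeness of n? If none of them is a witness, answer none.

1530

n − 1 = 3576 = 2^3 · 447, so s = 3 and d = 447.
Base 1030: x_0 = 1030^447 mod 3577 = 1. x_0 = 1, so 1030 is not a witness.
Base 1530: x_0 = 1530^447 mod 3577 = 995. x_0 is neither 1 nor 3576, so continue squaring. x_1 = 995^2 mod 3577 = 2773. x_2 = 2773^2 mod 3577 = 2556. Reached i = s−1 = 2 without hitting −1: 1530 is a Miller–Rabin witness and 3577 is composite.
Base 2880: x_0 = 2880^447 mod 3577 = 1357. x_0 is neither 1 nor 3576, so continue squaring. x_1 = 1357^2 mod 3577 = 2871. x_2 = 2871^2 mod 3577 = 1233. Reached i = s−1 = 2 without hitting −1: 2880 is a Miller–Rabin witness and 3577 is composite.
The smallest witness among the given bases is 1530.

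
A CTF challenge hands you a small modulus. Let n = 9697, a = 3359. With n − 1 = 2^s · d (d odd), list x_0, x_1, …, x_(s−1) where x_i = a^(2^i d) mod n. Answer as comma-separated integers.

6468, 2166, 7905, 1557, 9696

n − 1 = 9696 = 2^5 · 303, so s = 5 and d = 303.
x_0 = 3359^303 mod 9697 = 6468.
x_1 = 6468^2 mod 9697 = 2166.
x_2 = 2166^2 mod 9697 = 7905.
x_3 = 7905^2 mod 9697 = 1557.
x_4 = 1557^2 mod 9697 = 9696.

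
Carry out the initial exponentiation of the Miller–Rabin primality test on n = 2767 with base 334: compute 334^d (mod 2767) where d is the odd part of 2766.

1

n − 1 = 2766 = 2^1 · 1383, so s = 1 and d = 1383.
By repeated squaring, 334^1383 ≡ 1 (mod 2767).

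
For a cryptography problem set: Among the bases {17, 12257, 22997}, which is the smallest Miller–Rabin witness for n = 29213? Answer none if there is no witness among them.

17

n − 1 = 29212 = 2^2 · 7303, so s = 2 and d = 7303.
Base 17: x_0 = 17^7303 mod 29213 = 28680. x_0 is neither 1 nor 29212, so continue squaring. x_1 = 28680^2 mod 29213 = 21172. Reached i = s−1 = 1 without hitting −1: 17 is a Miller–Rabin witness and 29213 is composite.
Base 12257: x_0 = 12257^7303 mod 29213 = 12456. x_0 is neither 1 nor 29212, so continue squaring. x_1 = 12456^2 mod 29213 = 1693. Reached i = s−1 = 1 without hitting −1: 12257 is a Miller–Rabin witness and 29213 is composite.
Base 22997: x_0 = 22997^7303 mod 29213 = 6028. x_0 is neither 1 nor 29212, so continue squaring. x_1 = 6028^2 mod 29213 = 25025. Reached i = s−1 = 1 without hitting −1: 22997 is a Miller–Rabin witness and 29213 is composite.
The smallest witness among the given bases is 17.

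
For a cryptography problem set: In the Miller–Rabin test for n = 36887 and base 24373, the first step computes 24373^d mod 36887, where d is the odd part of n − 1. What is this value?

1

n − 1 = 36886 = 2^1 · 18443, so s = 1 and d = 18443.
24373^18443 mod 36887 = 1.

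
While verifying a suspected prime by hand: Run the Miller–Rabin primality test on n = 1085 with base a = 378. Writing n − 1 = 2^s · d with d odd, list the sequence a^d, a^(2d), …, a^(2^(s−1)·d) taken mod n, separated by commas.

n − 1 = 1084 = 2^2 · 271, so s = 2 and d = 271.
x_0 = 378^271 mod 1085 = 812.
x_1 = 812^2 mod 1085 = 749.

812, 749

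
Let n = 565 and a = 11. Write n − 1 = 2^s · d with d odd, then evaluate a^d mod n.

n − 1 = 564 = 2^2 · 141, so s = 2 and d = 141.
11^141 mod 565 = 441.

441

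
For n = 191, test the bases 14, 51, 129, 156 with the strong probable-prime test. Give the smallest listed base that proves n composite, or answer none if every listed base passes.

n − 1 = 190 = 2^1 · 95, so s = 1 and d = 95.
Base 14: x_0 = 14^95 mod 191 = 190. x_0 = 190 ≡ −1, so 14 is not a witness.
Base 51: x_0 = 51^95 mod 191 = 1. x_0 = 1, so 51 is not a witness.
Base 129: x_0 = 129^95 mod 191 = 1. x_0 = 1, so 129 is not a witness.
Base 156: x_0 = 156^95 mod 191 = 1. x_0 = 1, so 156 is not a witness.
No listed base is a witness for 191.

none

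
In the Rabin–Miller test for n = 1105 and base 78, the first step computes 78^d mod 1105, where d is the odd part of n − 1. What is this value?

533

n − 1 = 1104 = 2^4 · 69, so s = 4 and d = 69.
78^69 mod 1105 = 533.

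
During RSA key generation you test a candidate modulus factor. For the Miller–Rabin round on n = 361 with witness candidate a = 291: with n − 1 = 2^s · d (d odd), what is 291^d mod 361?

248

n − 1 = 360 = 2^3 · 45, so s = 3 and d = 45.
291^45 mod 361 = 248.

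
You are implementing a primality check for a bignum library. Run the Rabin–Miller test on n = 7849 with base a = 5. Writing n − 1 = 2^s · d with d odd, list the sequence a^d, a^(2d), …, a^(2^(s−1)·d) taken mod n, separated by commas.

n − 1 = 7848 = 2^3 · 981, so s = 3 and d = 981.
x_0 = 5^981 mod 7849 = 7326.
x_1 = 7326^2 mod 7849 = 6663.
x_2 = 6663^2 mod 7849 = 1625.

7326, 6663, 1625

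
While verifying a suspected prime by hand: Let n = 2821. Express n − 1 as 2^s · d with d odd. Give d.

Halving: 2820 → 1410 → 705; 705 is odd.
So 2820 = 2^2 · 705.

705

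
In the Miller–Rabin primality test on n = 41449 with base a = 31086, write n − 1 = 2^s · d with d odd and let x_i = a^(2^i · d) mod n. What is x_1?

31619

n − 1 = 41448 = 2^3 · 5181, so s = 3 and d = 5181.
x_0 = 31086^5181 mod 41449 = 3936.
x_1 = 3936^2 mod 41449 = 31619.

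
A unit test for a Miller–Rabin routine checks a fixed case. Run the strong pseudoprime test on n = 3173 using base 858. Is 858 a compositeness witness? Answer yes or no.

yes

n − 1 = 3172 = 2^2 · 793, so s = 2 and d = 793.
Repeated squaring mod 3173: 858^1 ≡ 858, 858^2 ≡ 28, 858^4 ≡ 784, 858^8 ≡ 2267, 858^16 ≡ 2202, 858^32 ≡ 460, 858^64 ≡ 2182, 858^128 ≡ 1624, 858^256 ≡ 613, 858^512 ≡ 1355.
793 = 512 + 256 + 16 + 8 + 1, so 858^793 ≡ 1355·613·2202·2267·858 ≡ 1447 (mod 3173).
x_0 = 858^793 mod 3173 = 1447.
x_0 is neither 1 nor 3172, so continue squaring.
x_1 = 1447^2 mod 3173 = 2802.
Reached i = s−1 = 1 without hitting −1: 858 is a Miller–Rabin witness and 3173 is composite.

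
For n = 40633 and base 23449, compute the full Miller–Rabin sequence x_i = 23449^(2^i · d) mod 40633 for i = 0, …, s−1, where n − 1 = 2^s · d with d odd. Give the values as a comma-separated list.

n − 1 = 40632 = 2^3 · 5079, so s = 3 and d = 5079.
x_0 = 23449^5079 mod 40633 = 4475.
x_1 = 4475^2 mod 40633 = 34189.
x_2 = 34189^2 mod 40633 = 38843.

4475, 34189, 38843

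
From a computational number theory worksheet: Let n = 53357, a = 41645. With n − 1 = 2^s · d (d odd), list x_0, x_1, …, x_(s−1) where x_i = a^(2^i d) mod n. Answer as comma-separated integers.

n − 1 = 53356 = 2^2 · 13339, so s = 2 and d = 13339.
x_0 = 41645^13339 mod 53357 = 4318.
x_1 = 4318^2 mod 53357 = 23531.

4318, 23531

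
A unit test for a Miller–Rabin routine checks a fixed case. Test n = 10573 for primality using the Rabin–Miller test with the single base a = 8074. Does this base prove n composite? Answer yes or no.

n − 1 = 10572 = 2^2 · 2643, so s = 2 and d = 2643.
x_0 = 8074^2643 mod 10573 = 7815.
x_0 is neither 1 nor 10572, so continue squaring.
x_1 = 7815^2 mod 10573 = 4577.
Reached i = s−1 = 1 without hitting −1: 8074 is a Miller–Rabin witness and 10573 is composite.

yes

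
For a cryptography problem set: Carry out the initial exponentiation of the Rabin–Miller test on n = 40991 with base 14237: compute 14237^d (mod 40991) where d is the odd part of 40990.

17941

n − 1 = 40990 = 2^1 · 20495, so s = 1 and d = 20495.
14237^20495 mod 40991 = 17941.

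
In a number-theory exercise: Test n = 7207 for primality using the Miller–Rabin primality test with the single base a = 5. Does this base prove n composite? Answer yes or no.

n − 1 = 7206 = 2^1 · 3603, so s = 1 and d = 3603.
x_0 = 5^3603 mod 7207 = 7206.
x_0 = 7206 ≡ −1, so 5 is not a witness.

no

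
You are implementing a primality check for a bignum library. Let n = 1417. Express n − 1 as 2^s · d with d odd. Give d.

177

Halving: 1416 → 708 → 354 → 177; 177 is odd.
So 1416 = 2^3 · 177.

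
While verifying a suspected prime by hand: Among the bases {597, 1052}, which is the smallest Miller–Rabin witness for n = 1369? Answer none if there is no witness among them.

597

n − 1 = 1368 = 2^3 · 171, so s = 3 and d = 171.
Base 597: x_0 = 597^171 mod 1369 = 660. x_0 is neither 1 nor 1368, so continue squaring. x_1 = 660^2 mod 1369 = 258. x_2 = 258^2 mod 1369 = 852. Reached i = s−1 = 2 without hitting −1: 597 is a Miller–Rabin witness and 1369 is composite.
Base 1052: x_0 = 1052^171 mod 1369 = 482. x_0 is neither 1 nor 1368, so continue squaring. x_1 = 482^2 mod 1369 = 963. x_2 = 963^2 mod 1369 = 556. Reached i = s−1 = 2 without hitting −1: 1052 is a Miller–Rabin witness and 1369 is composite.
The smallest witness among the given bases is 597.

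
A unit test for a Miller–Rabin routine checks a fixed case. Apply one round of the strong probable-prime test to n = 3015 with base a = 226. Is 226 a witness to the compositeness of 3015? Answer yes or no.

n − 1 = 3014 = 2^1 · 1507, so s = 1 and d = 1507.
x_0 = 226^1507 mod 3015 = 1.
x_0 = 1, so 226 is not a witness.

no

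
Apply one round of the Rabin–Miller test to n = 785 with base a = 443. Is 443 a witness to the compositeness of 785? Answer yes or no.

no

n − 1 = 784 = 2^4 · 49, so s = 4 and d = 49.
x_0 = 443^49 mod 785 = 443.
x_0 is neither 1 nor 784, so continue squaring.
x_1 = 443^2 mod 785 = 784.
x_1 ≡ −1, so 443 is not a witness.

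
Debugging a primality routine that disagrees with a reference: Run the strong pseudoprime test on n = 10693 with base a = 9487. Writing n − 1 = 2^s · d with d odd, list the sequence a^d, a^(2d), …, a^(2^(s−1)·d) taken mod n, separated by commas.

n − 1 = 10692 = 2^2 · 2673, so s = 2 and d = 2673.
x_0 = 9487^2673 mod 10693 = 8467.
x_1 = 8467^2 mod 10693 = 4217.

8467, 4217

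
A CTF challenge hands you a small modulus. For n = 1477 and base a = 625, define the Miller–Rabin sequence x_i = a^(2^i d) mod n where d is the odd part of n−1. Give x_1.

1387

n − 1 = 1476 = 2^2 · 369, so s = 2 and d = 369.
Repeated squaring mod 1477: 625^1 ≡ 625, 625^2 ≡ 697, 625^4 ≡ 1353, 625^8 ≡ 606, 625^16 ≡ 940, 625^32 ≡ 354, 625^64 ≡ 1248, 625^128 ≡ 746, 625^256 ≡ 1164.
369 = 256 + 64 + 32 + 16 + 1, so 625^369 ≡ 1164·1248·354·940·625 ≡ 855 (mod 1477).
x_0 = 855.
x_1 = 855^2 mod 1477 = 1387.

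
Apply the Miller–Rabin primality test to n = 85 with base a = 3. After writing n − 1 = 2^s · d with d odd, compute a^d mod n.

n − 1 = 84 = 2^2 · 21, so s = 2 and d = 21.
Repeated squaring mod 85: 3^1 ≡ 3, 3^2 ≡ 9, 3^4 ≡ 81, 3^8 ≡ 16, 3^16 ≡ 1.
21 = 16 + 4 + 1, so 3^21 ≡ 1·81·3 ≡ 73 (mod 85).

73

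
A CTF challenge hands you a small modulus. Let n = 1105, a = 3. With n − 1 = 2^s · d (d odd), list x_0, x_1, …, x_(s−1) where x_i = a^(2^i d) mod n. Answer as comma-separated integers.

1093, 144, 846, 781

n − 1 = 1104 = 2^4 · 69, so s = 4 and d = 69.
x_0 = 3^69 mod 1105 = 1093.
x_1 = 1093^2 mod 1105 = 144.
x_2 = 144^2 mod 1105 = 846.
x_3 = 846^2 mod 1105 = 781.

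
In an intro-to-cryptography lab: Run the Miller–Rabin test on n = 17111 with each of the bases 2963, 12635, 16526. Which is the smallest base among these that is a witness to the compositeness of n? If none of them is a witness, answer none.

n − 1 = 17110 = 2^1 · 8555, so s = 1 and d = 8555.
Base 2963: x_0 = 2963^8555 mod 17111 = 6926. x_0 ∉ {1, 17110} and s = 1, so 2963 is a Miller–Rabin witness and 17111 is composite.
Base 12635: x_0 = 12635^8555 mod 17111 = 4950. x_0 ∉ {1, 17110} and s = 1, so 12635 is a Miller–Rabin witness and 17111 is composite.
Base 16526: x_0 = 16526^8555 mod 17111 = 15053. x_0 ∉ {1, 17110} and s = 1, so 16526 is a Miller–Rabin witness and 17111 is composite.
The smallest witness among the given bases is 2963.

2963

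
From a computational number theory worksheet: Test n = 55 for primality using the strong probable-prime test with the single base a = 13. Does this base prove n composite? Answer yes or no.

yes

n − 1 = 54 = 2^1 · 27, so s = 1 and d = 27.
Repeated squaring mod 55: 13^1 ≡ 13, 13^2 ≡ 4, 13^4 ≡ 16, 13^8 ≡ 36, 13^16 ≡ 31.
27 = 16 + 8 + 2 + 1, so 13^27 ≡ 31·36·4·13 ≡ 7 (mod 55).
x_0 = 13^27 mod 55 = 7.
x_0 ∉ {1, 54} and s = 1, so 13 is a Miller–Rabin witness and 55 is composite.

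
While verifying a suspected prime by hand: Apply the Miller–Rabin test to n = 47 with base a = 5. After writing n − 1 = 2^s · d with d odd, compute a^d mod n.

n − 1 = 46 = 2^1 · 23, so s = 1 and d = 23.
5^23 mod 47 = 46.

46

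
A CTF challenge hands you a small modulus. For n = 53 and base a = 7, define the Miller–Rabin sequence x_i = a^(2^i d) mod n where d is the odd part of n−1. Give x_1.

1

n − 1 = 52 = 2^2 · 13, so s = 2 and d = 13.
Repeated squaring mod 53: 7^1 ≡ 7, 7^2 ≡ 49, 7^4 ≡ 16, 7^8 ≡ 44.
13 = 8 + 4 + 1, so 7^13 ≡ 44·16·7 ≡ 52 (mod 53).
x_0 = 52.
x_1 = 52^2 mod 53 = 1.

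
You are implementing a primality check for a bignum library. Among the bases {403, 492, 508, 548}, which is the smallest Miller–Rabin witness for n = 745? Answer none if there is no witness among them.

492

n − 1 = 744 = 2^3 · 93, so s = 3 and d = 93.
Base 403: x_0 = 403^93 mod 745 = 403. x_0 is neither 1 nor 744, so continue squaring. x_1 = 403^2 mod 745 = 744. x_1 ≡ −1, so 403 is not a witness.
Base 492: x_0 = 492^93 mod 745 = 262. x_0 is neither 1 nor 744, so continue squaring. x_1 = 262^2 mod 745 = 104. x_2 = 104^2 mod 745 = 386. Reached i = s−1 = 2 without hitting −1: 492 is a Miller–Rabin witness and 745 is composite.
Base 508: x_0 = 508^93 mod 745 = 343. x_0 is neither 1 nor 744, so continue squaring. x_1 = 343^2 mod 745 = 684. x_2 = 684^2 mod 745 = 741. Reached i = s−1 = 2 without hitting −1: 508 is a Miller–Rabin witness and 745 is composite.
Base 548: x_0 = 548^93 mod 745 = 578. x_0 is neither 1 nor 744, so continue squaring. x_1 = 578^2 mod 745 = 324. x_2 = 324^2 mod 745 = 676. Reached i = s−1 = 2 without hitting −1: 548 is a Miller–Rabin witness and 745 is composite.
The smallest witness among the given bases is 492.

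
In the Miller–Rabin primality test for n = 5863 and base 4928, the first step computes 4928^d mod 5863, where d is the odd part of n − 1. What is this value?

3641

n − 1 = 5862 = 2^1 · 2931, so s = 1 and d = 2931.
Repeated squaring mod 5863: 4928^1 ≡ 4928, 4928^2 ≡ 638, 4928^4 ≡ 2497, 4928^8 ≡ 2640, 4928^16 ≡ 4356, 4928^32 ≡ 2068, 4928^64 ≡ 2497, 4928^128 ≡ 2640, 4928^256 ≡ 4356, 4928^512 ≡ 2068, 4928^1024 ≡ 2497, 4928^2048 ≡ 2640.
2931 = 2048 + 512 + 256 + 64 + 32 + 16 + 2 + 1, so 4928^2931 ≡ 2640·2068·4356·2497·2068·4356·638·4928 ≡ 3641 (mod 5863).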